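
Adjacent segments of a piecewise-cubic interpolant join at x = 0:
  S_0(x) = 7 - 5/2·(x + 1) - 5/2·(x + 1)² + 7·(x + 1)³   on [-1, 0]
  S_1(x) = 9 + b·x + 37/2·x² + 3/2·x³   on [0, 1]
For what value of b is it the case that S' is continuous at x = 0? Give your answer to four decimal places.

S_0'(x) = -5/2 - 5·(x + 1) + 21·(x + 1)², so S_0'(0) = 27/2. On the right, S_1'(0) = b, so b = 27/2.

13.5000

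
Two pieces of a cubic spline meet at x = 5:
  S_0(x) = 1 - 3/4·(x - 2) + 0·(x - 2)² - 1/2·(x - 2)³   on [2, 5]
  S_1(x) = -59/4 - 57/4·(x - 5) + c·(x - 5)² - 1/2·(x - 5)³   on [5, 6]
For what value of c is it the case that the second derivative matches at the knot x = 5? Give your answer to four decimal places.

S_0''(x) = 0 - 3·(x - 2), so S_0''(5) = -9. On the right, S_1''(5) = 2c, so c = -9/2.

-4.5000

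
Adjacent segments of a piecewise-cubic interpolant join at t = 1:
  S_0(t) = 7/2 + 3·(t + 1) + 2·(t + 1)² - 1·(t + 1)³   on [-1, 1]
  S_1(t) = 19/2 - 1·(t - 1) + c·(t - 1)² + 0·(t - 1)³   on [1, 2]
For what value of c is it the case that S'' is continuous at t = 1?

S_0''(t) = 4 - 6·(t + 1), so S_0''(1) = -8. On the right, S_1''(1) = 2c, so c = -4.

-4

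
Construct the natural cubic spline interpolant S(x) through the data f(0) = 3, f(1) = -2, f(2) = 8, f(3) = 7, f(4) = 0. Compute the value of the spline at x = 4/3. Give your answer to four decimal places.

0.7156

Put M_i = S'' at the i-th knot. Here h = (1, 1, 1, 1) and Δ = (-5, 10, -1, -7), so the interior equations h_(i-1)·M_(i-1) + 2(h_(i-1)+h_i)·M_i + h_i·M_(i+1) = 6(Δ_i − Δ_(i-1)) read
  1·M_0 + 4·M_1 + 1·M_2 = 6(Δ_1 - Δ_0) = 90
  1·M_1 + 4·M_2 + 1·M_3 = 6(Δ_2 - Δ_1) = -66
  1·M_2 + 4·M_3 + 1·M_4 = 6(Δ_3 - Δ_2) = -36
Natural end conditions: M_0 = M_4 = 0.
Solving: M_0 = 0, M_1 = 789/28, M_2 = -159/7, M_3 = -93/28, M_4 = 0.
On [1, 2], S(x) = -2 + 123/28·(x - 1) + 789/56·(x - 1)² - 475/56·(x - 1)³.
With (x - 1) = 1/3: S(4/3) = 541/756.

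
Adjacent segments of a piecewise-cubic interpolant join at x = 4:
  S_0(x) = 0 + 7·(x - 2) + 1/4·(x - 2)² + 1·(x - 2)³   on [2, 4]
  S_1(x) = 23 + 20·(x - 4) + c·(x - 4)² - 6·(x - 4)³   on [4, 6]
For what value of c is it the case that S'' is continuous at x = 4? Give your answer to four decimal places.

6.2500

S_0''(x) = 1/2 + 6·(x - 2), so S_0''(4) = 25/2. On the right, S_1''(4) = 2c, so c = 25/4.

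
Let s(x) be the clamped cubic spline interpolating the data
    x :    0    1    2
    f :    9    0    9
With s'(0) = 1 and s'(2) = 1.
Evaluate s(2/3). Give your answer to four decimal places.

2.4815

Put m_i = s'' at the i-th knot. Here h = (1, 1) and Δ = (-9, 9), so the interior equations h_(i-1)·m_(i-1) + 2(h_(i-1)+h_i)·m_i + h_i·m_(i+1) = 6(Δ_i − Δ_(i-1)) read
  1·m_0 + 4·m_1 + 1·m_2 = 6(Δ_1 - Δ_0) = 108
Clamped end conditions give two more equations: 2h_0·m_0 + h_0·m_1 = 6(Δ_0 - s'(0)) = -60 and h_1·m_1 + 2h_1·m_2 = 6(s'(2) - Δ_1) = -48.
Solving: m_0 = -57, m_1 = 54, m_2 = -51.
On [0, 1], s(x) = 9 + 1·x - 57/2·x² + 37/2·x³.
With x = 2/3: s(2/3) = 67/27.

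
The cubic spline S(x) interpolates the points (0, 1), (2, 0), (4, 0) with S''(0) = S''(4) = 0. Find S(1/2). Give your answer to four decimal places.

Let M_i = S''(x_i). Step sizes h_i = 2, 2; slopes of the chords Δ_i = (y_(i+1) - y_i)/h_i = -1/2, 0.
  2·M_0 + 8·M_1 + 2·M_2 = 6(Δ_1 - Δ_0) = 3
Natural end conditions: M_0 = M_2 = 0.
Solving: M_0 = 0, M_1 = 3/8, M_2 = 0.
On [0, 2], S(x) = 1 - 5/8·x + 0·x² + 1/32·x³.
With x = 1/2: S(1/2) = 177/256.

0.6914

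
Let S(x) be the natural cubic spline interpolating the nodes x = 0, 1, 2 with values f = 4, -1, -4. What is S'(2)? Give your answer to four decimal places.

Let σ_i = S''(x_i). Step sizes h_i = 1, 1; slopes of the chords Δ_i = (y_(i+1) - y_i)/h_i = -5, -3.
  1·σ_0 + 4·σ_1 + 1·σ_2 = 6(Δ_1 - Δ_0) = 12
Natural end conditions: σ_0 = σ_2 = 0.
Solving the tridiagonal system: σ_0 = 0, σ_1 = 3, σ_2 = 0.
On [1, 2], S'(x) = b_1 + 2c_1·(x - 1) + 3d_1·(x - 1)² with b_1 = Δ_1 - h_1(2σ_1 + σ_2)/6 = -4, c_1 = σ_1/2 = 3/2, d_1 = (σ_2 - σ_1)/(6h_1) = -1/2. So S'(2) = -5/2.

-2.5000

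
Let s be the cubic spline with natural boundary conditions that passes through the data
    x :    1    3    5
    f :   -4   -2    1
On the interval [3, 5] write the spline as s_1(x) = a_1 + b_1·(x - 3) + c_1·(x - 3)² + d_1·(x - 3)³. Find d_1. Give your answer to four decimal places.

Write M_i for s''(x_i). With h_i = 2, 2 and divided differences Δ_i = 1, 3/2, the continuity of s' gives the tridiagonal system
  2·M_0 + 8·M_1 + 2·M_2 = 6(Δ_1 - Δ_0) = 3
Natural end conditions: M_0 = M_2 = 0.
Forward elimination and back-substitution give M_0 = 0, M_1 = 3/8, M_2 = 0.
On [3, 5], with s_1(x) = a_1 + b_1·(x - 3) + c_1·(x - 3)² + d_1·(x - 3)³: c_1 = M_1/2 = 3/16, d_1 = (M_2 - M_1)/(6h_1) = -1/32, b_1 = Δ_1 - h_1(2M_1 + M_2)/6 = 5/4.

-0.0313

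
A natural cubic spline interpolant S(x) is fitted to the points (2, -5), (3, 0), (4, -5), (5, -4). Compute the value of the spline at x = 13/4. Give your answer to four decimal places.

-0.7750

Put m_i = S'' at the i-th knot. Here h = (1, 1, 1) and Δ = (5, -5, 1), so the interior equations h_(i-1)·m_(i-1) + 2(h_(i-1)+h_i)·m_i + h_i·m_(i+1) = 6(Δ_i − Δ_(i-1)) read
  1·m_0 + 4·m_1 + 1·m_2 = 6(Δ_1 - Δ_0) = -60
  1·m_1 + 4·m_2 + 1·m_3 = 6(Δ_2 - Δ_1) = 36
Natural end conditions: m_0 = m_3 = 0.
Solving the tridiagonal system: m_0 = 0, m_1 = -92/5, m_2 = 68/5, m_3 = 0.
On [3, 4], S(x) = 0 - 17/15·(x - 3) - 46/5·(x - 3)² + 16/3·(x - 3)³.
With (x - 3) = 1/4: S(13/4) = -31/40.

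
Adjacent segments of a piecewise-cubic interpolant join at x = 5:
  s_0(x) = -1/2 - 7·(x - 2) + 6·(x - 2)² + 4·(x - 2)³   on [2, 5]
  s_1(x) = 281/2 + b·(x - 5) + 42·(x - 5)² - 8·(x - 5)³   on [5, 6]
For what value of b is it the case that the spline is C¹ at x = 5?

137

s_0'(x) = -7 + 12·(x - 2) + 12·(x - 2)², so s_0'(5) = 137. On the right, s_1'(5) = b, so b = 137.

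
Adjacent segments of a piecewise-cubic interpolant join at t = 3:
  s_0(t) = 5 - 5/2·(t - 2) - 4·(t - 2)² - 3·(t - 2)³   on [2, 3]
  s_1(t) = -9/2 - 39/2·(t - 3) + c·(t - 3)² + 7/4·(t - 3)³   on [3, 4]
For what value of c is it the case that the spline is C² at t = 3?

s_0''(t) = -8 - 18·(t - 2), so s_0''(3) = -26. On the right, s_1''(3) = 2c, so c = -13.

-13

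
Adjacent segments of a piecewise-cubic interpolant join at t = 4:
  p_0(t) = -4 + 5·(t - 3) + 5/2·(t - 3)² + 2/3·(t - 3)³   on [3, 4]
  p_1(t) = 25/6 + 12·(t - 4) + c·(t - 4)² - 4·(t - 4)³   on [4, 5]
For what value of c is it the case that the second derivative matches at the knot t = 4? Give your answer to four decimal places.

p_0''(t) = 5 + 4·(t - 3), so p_0''(4) = 9. On the right, p_1''(4) = 2c, so c = 9/2.

4.5000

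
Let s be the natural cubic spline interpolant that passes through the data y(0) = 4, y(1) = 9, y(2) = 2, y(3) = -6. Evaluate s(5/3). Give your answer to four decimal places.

5.0642

With M_i denoting the second derivative at x_i, h_i = 1, 1, 1, and Δ_i = (y_(i+1) − y_i)/h_i = 5, -7, -8:
  1·M_0 + 4·M_1 + 1·M_2 = 6(Δ_1 - Δ_0) = -72
  1·M_1 + 4·M_2 + 1·M_3 = 6(Δ_2 - Δ_1) = -6
Natural end conditions: M_0 = M_3 = 0.
Hence M_0 = 0, M_1 = -94/5, M_2 = 16/5, M_3 = 0.
On [1, 2], s(t) = 9 - 19/15·(t - 1) - 47/5·(t - 1)² + 11/3·(t - 1)³.
With (t - 1) = 2/3: s(5/3) = 2051/405.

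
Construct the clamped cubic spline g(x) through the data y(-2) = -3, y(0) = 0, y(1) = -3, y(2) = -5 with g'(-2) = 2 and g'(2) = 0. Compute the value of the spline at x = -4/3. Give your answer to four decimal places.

-1.4141

With σ_i denoting the second derivative at x_i, h_i = 2, 1, 1, and Δ_i = (y_(i+1) − y_i)/h_i = 3/2, -3, -2:
  2·σ_0 + 6·σ_1 + 1·σ_2 = 6(Δ_1 - Δ_0) = -27
  1·σ_1 + 4·σ_2 + 1·σ_3 = 6(Δ_2 - Δ_1) = 6
Clamped end conditions give two more equations: 2h_0·σ_0 + h_0·σ_1 = 6(Δ_0 - g'(-2)) = -3 and h_2·σ_2 + 2h_2·σ_3 = 6(g'(2) - Δ_2) = 12.
Forward elimination and back-substitution give σ_0 = 43/22, σ_1 = -119/22, σ_2 = 17/11, σ_3 = 115/22.
On [-2, 0], g(x) = -3 + 2·(x + 2) + 43/44·(x + 2)² - 27/44·(x + 2)³.
With (x + 2) = 2/3: g(-4/3) = -140/99.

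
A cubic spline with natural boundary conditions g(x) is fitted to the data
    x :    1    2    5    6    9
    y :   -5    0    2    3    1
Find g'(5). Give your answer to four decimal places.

0.6065

Let M_i = g''(x_i). Step sizes h_i = 1, 3, 1, 3; slopes of the chords Δ_i = (y_(i+1) - y_i)/h_i = 5, 2/3, 1, -2/3.
  1·M_0 + 8·M_1 + 3·M_2 = 6(Δ_1 - Δ_0) = -26
  3·M_1 + 8·M_2 + 1·M_3 = 6(Δ_2 - Δ_1) = 2
  1·M_2 + 8·M_3 + 3·M_4 = 6(Δ_3 - Δ_2) = -10
Natural end conditions: M_0 = M_4 = 0.
Hence M_0 = 0, M_1 = -143/36, M_2 = 52/27, M_3 = -161/108, M_4 = 0.
On [5, 6], g'(x) = b_2 + 2c_2·(x - 5) + 3d_2·(x - 5)² with b_2 = Δ_2 - h_2(2M_2 + M_3)/6 = 131/216, c_2 = M_2/2 = 26/27, d_2 = (M_3 - M_2)/(6h_2) = -41/72. So g'(5) = 131/216.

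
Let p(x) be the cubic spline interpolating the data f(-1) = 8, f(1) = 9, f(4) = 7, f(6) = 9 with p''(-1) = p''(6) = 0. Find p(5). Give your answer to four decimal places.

With M_i denoting the second derivative at x_i, h_i = 2, 3, 2, and Δ_i = (y_(i+1) − y_i)/h_i = 1/2, -2/3, 1:
  2·M_0 + 10·M_1 + 3·M_2 = 6(Δ_1 - Δ_0) = -7
  3·M_1 + 10·M_2 + 2·M_3 = 6(Δ_2 - Δ_1) = 10
Natural end conditions: M_0 = M_3 = 0.
Solving the tridiagonal system: M_0 = 0, M_1 = -100/91, M_2 = 121/91, M_3 = 0.
On [4, 6], p(x) = 7 + 31/273·(x - 4) + 121/182·(x - 4)² - 121/1092·(x - 4)³.
With (x - 4) = 1: p(5) = 2791/364.

7.6676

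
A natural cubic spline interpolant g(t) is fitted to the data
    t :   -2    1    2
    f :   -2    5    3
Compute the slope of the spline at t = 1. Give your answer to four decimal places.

Write M_i for g''(x_i). With h_i = 3, 1 and divided differences Δ_i = 7/3, -2, the continuity of g' gives the tridiagonal system
  3·M_0 + 8·M_1 + 1·M_2 = 6(Δ_1 - Δ_0) = -26
Natural end conditions: M_0 = M_2 = 0.
Forward elimination and back-substitution give M_0 = 0, M_1 = -13/4, M_2 = 0.
On [1, 2], g'(t) = b_1 + 2c_1·(t - 1) + 3d_1·(t - 1)² with b_1 = Δ_1 - h_1(2M_1 + M_2)/6 = -11/12, c_1 = M_1/2 = -13/8, d_1 = (M_2 - M_1)/(6h_1) = 13/24. So g'(1) = -11/12.

-0.9167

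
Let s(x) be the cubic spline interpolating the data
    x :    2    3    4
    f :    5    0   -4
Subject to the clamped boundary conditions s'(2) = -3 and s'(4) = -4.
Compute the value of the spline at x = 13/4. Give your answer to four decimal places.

-1.1406

Write σ_i for s''(x_i). With h_i = 1, 1 and divided differences Δ_i = -5, -4, the continuity of s' gives the tridiagonal system
  1·σ_0 + 4·σ_1 + 1·σ_2 = 6(Δ_1 - Δ_0) = 6
Clamped end conditions give two more equations: 2h_0·σ_0 + h_0·σ_1 = 6(Δ_0 - s'(2)) = -12 and h_1·σ_1 + 2h_1·σ_2 = 6(s'(4) - Δ_1) = 0.
Solving: σ_0 = -8, σ_1 = 4, σ_2 = -2.
On [3, 4], s(x) = 0 - 5·(x - 3) + 2·(x - 3)² - 1·(x - 3)³.
With (x - 3) = 1/4: s(13/4) = -73/64.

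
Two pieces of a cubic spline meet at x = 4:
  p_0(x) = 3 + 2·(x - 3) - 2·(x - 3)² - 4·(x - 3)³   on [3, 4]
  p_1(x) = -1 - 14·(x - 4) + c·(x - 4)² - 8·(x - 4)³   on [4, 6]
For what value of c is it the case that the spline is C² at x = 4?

p_0''(x) = -4 - 24·(x - 3), so p_0''(4) = -28. On the right, p_1''(4) = 2c, so c = -14.

-14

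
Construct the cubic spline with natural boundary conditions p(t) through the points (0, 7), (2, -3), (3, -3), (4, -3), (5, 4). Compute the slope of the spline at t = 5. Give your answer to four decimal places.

Put σ_i = p'' at the i-th knot. Here h = (2, 1, 1, 1) and Δ = (-5, 0, 0, 7), so the interior equations h_(i-1)·σ_(i-1) + 2(h_(i-1)+h_i)·σ_i + h_i·σ_(i+1) = 6(Δ_i − Δ_(i-1)) read
  2·σ_0 + 6·σ_1 + 1·σ_2 = 6(Δ_1 - Δ_0) = 30
  1·σ_1 + 4·σ_2 + 1·σ_3 = 6(Δ_2 - Δ_1) = 0
  1·σ_2 + 4·σ_3 + 1·σ_4 = 6(Δ_3 - Δ_2) = 42
Natural end conditions: σ_0 = σ_4 = 0.
Solving: σ_0 = 0, σ_1 = 246/43, σ_2 = -186/43, σ_3 = 498/43, σ_4 = 0.
On [4, 5], p'(t) = b_3 + 2c_3·(t - 4) + 3d_3·(t - 4)² with b_3 = Δ_3 - h_3(2σ_3 + σ_4)/6 = 135/43, c_3 = σ_3/2 = 249/43, d_3 = (σ_4 - σ_3)/(6h_3) = -83/43. So p'(5) = 384/43.

8.9302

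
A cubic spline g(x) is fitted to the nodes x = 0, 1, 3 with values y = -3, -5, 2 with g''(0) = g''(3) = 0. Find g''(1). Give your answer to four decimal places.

5.5000

With M_i denoting the second derivative at x_i, h_i = 1, 2, and Δ_i = (y_(i+1) − y_i)/h_i = -2, 7/2:
  1·M_0 + 6·M_1 + 2·M_2 = 6(Δ_1 - Δ_0) = 33
Natural end conditions: M_0 = M_2 = 0.
Forward elimination and back-substitution give M_0 = 0, M_1 = 11/2, M_2 = 0.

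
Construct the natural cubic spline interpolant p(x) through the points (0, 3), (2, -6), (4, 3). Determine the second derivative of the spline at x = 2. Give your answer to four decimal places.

6.7500

Put σ_i = p'' at the i-th knot. Here h = (2, 2) and Δ = (-9/2, 9/2), so the interior equations h_(i-1)·σ_(i-1) + 2(h_(i-1)+h_i)·σ_i + h_i·σ_(i+1) = 6(Δ_i − Δ_(i-1)) read
  2·σ_0 + 8·σ_1 + 2·σ_2 = 6(Δ_1 - Δ_0) = 54
Natural end conditions: σ_0 = σ_2 = 0.
Forward elimination and back-substitution give σ_0 = 0, σ_1 = 27/4, σ_2 = 0.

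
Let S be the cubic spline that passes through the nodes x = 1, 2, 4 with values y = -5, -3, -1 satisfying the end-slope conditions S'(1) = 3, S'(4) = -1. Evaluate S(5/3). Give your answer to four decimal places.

Write M_i for S''(x_i). With h_i = 1, 2 and divided differences Δ_i = 2, 1, the continuity of S' gives the tridiagonal system
  1·M_0 + 6·M_1 + 2·M_2 = 6(Δ_1 - Δ_0) = -6
Clamped end conditions give two more equations: 2h_0·M_0 + h_0·M_1 = 6(Δ_0 - S'(1)) = -6 and h_1·M_1 + 2h_1·M_2 = 6(S'(4) - Δ_1) = -12.
Solving: M_0 = -10/3, M_1 = 2/3, M_2 = -10/3.
On [1, 2], S(x) = -5 + 3·(x - 1) - 5/3·(x - 1)² + 2/3·(x - 1)³.
With (x - 1) = 2/3: S(5/3) = -287/81.

-3.5432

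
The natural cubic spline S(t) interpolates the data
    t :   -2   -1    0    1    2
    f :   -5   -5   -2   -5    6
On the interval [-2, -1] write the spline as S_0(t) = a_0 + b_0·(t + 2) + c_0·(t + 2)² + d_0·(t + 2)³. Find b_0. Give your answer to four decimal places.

-1.4821

Put M_i = S'' at the i-th knot. Here h = (1, 1, 1, 1) and Δ = (0, 3, -3, 11), so the interior equations h_(i-1)·M_(i-1) + 2(h_(i-1)+h_i)·M_i + h_i·M_(i+1) = 6(Δ_i − Δ_(i-1)) read
  1·M_0 + 4·M_1 + 1·M_2 = 6(Δ_1 - Δ_0) = 18
  1·M_1 + 4·M_2 + 1·M_3 = 6(Δ_2 - Δ_1) = -36
  1·M_2 + 4·M_3 + 1·M_4 = 6(Δ_3 - Δ_2) = 84
Natural end conditions: M_0 = M_4 = 0.
Solving: M_0 = 0, M_1 = 249/28, M_2 = -123/7, M_3 = 711/28, M_4 = 0.
On [-2, -1], with S_0(t) = a_0 + b_0·(t + 2) + c_0·(t + 2)² + d_0·(t + 2)³: c_0 = M_0/2 = 0, d_0 = (M_1 - M_0)/(6h_0) = 83/56, b_0 = Δ_0 - h_0(2M_0 + M_1)/6 = -83/56.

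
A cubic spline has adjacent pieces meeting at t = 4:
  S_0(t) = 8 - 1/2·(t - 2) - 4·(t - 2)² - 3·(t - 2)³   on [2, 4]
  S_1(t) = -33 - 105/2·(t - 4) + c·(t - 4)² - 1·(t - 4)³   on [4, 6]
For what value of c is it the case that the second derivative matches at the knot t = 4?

-22

S_0''(t) = -8 - 18·(t - 2), so S_0''(4) = -44. On the right, S_1''(4) = 2c, so c = -22.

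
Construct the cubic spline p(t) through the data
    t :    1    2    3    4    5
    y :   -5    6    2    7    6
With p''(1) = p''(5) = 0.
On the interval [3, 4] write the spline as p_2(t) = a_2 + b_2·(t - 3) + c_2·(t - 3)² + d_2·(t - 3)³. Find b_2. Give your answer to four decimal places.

-0.6250

With M_i denoting the second derivative at x_i, h_i = 1, 1, 1, 1, and Δ_i = (y_(i+1) − y_i)/h_i = 11, -4, 5, -1:
  1·M_0 + 4·M_1 + 1·M_2 = 6(Δ_1 - Δ_0) = -90
  1·M_1 + 4·M_2 + 1·M_3 = 6(Δ_2 - Δ_1) = 54
  1·M_2 + 4·M_3 + 1·M_4 = 6(Δ_3 - Δ_2) = -36
Natural end conditions: M_0 = M_4 = 0.
Hence M_0 = 0, M_1 = -801/28, M_2 = 171/7, M_3 = -423/28, M_4 = 0.
On [3, 4], with p_2(t) = a_2 + b_2·(t - 3) + c_2·(t - 3)² + d_2·(t - 3)³: c_2 = M_2/2 = 171/14, d_2 = (M_3 - M_2)/(6h_2) = -369/56, b_2 = Δ_2 - h_2(2M_2 + M_3)/6 = -5/8.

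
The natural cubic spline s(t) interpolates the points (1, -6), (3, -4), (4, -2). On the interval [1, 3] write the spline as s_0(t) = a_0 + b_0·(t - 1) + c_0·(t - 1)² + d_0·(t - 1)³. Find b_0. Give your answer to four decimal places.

0.6667

With m_i denoting the second derivative at x_i, h_i = 2, 1, and Δ_i = (y_(i+1) − y_i)/h_i = 1, 2:
  2·m_0 + 6·m_1 + 1·m_2 = 6(Δ_1 - Δ_0) = 6
Natural end conditions: m_0 = m_2 = 0.
Forward elimination and back-substitution give m_0 = 0, m_1 = 1, m_2 = 0.
On [1, 3], with s_0(t) = a_0 + b_0·(t - 1) + c_0·(t - 1)² + d_0·(t - 1)³: c_0 = m_0/2 = 0, d_0 = (m_1 - m_0)/(6h_0) = 1/12, b_0 = Δ_0 - h_0(2m_0 + m_1)/6 = 2/3.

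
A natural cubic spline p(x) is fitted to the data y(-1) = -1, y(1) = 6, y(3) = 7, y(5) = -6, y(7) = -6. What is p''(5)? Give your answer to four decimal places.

With σ_i denoting the second derivative at x_i, h_i = 2, 2, 2, 2, and Δ_i = (y_(i+1) − y_i)/h_i = 7/2, 1/2, -13/2, 0:
  2·σ_0 + 8·σ_1 + 2·σ_2 = 6(Δ_1 - Δ_0) = -18
  2·σ_1 + 8·σ_2 + 2·σ_3 = 6(Δ_2 - Δ_1) = -42
  2·σ_2 + 8·σ_3 + 2·σ_4 = 6(Δ_3 - Δ_2) = 39
Natural end conditions: σ_0 = σ_4 = 0.
Hence σ_0 = 0, σ_1 = -9/16, σ_2 = -27/4, σ_3 = 105/16, σ_4 = 0.

6.5625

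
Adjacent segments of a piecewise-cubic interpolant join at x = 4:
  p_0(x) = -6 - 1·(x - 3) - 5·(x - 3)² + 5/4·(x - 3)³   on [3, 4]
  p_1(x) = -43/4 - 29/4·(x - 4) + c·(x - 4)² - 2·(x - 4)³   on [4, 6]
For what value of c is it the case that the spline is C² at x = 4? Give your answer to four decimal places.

-1.2500

p_0''(x) = -10 + 15/2·(x - 3), so p_0''(4) = -5/2. On the right, p_1''(4) = 2c, so c = -5/4.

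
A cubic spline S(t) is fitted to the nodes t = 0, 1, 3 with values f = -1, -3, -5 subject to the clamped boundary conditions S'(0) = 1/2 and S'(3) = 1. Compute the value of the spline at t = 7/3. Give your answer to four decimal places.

-5.1975

With m_i denoting the second derivative at x_i, h_i = 1, 2, and Δ_i = (y_(i+1) − y_i)/h_i = -2, -1:
  1·m_0 + 6·m_1 + 2·m_2 = 6(Δ_1 - Δ_0) = 6
Clamped end conditions give two more equations: 2h_0·m_0 + h_0·m_1 = 6(Δ_0 - S'(0)) = -15 and h_1·m_1 + 2h_1·m_2 = 6(S'(3) - Δ_1) = 12.
Forward elimination and back-substitution give m_0 = -25/3, m_1 = 5/3, m_2 = 13/6.
On [1, 3], S(t) = -3 - 17/6·(t - 1) + 5/6·(t - 1)² + 1/24·(t - 1)³.
With (t - 1) = 4/3: S(7/3) = -421/81.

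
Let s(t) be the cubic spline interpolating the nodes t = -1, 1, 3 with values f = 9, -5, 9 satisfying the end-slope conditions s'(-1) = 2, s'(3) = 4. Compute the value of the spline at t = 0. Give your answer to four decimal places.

With σ_i denoting the second derivative at x_i, h_i = 2, 2, and Δ_i = (y_(i+1) − y_i)/h_i = -7, 7:
  2·σ_0 + 8·σ_1 + 2·σ_2 = 6(Δ_1 - Δ_0) = 84
Clamped end conditions give two more equations: 2h_0·σ_0 + h_0·σ_1 = 6(Δ_0 - s'(-1)) = -54 and h_1·σ_1 + 2h_1·σ_2 = 6(s'(3) - Δ_1) = -18.
Solving the tridiagonal system: σ_0 = -47/2, σ_1 = 20, σ_2 = -29/2.
On [-1, 1], s(t) = 9 + 2·(t + 1) - 47/4·(t + 1)² + 29/8·(t + 1)³.
With (t + 1) = 1: s(0) = 23/8.

2.8750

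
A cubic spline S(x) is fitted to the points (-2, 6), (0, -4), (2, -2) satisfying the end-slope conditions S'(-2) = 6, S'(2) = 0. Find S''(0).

With m_i denoting the second derivative at x_i, h_i = 2, 2, and Δ_i = (y_(i+1) − y_i)/h_i = -5, 1:
  2·m_0 + 8·m_1 + 2·m_2 = 6(Δ_1 - Δ_0) = 36
Clamped end conditions give two more equations: 2h_0·m_0 + h_0·m_1 = 6(Δ_0 - S'(-2)) = -66 and h_1·m_1 + 2h_1·m_2 = 6(S'(2) - Δ_1) = -6.
Solving: m_0 = -45/2, m_1 = 12, m_2 = -15/2.

12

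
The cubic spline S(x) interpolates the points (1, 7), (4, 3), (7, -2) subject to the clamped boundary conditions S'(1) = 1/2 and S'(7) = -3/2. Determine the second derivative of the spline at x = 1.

Write M_i for S''(x_i). With h_i = 3, 3 and divided differences Δ_i = -4/3, -5/3, the continuity of S' gives the tridiagonal system
  3·M_0 + 12·M_1 + 3·M_2 = 6(Δ_1 - Δ_0) = -2
Clamped end conditions give two more equations: 2h_0·M_0 + h_0·M_1 = 6(Δ_0 - S'(1)) = -11 and h_1·M_1 + 2h_1·M_2 = 6(S'(7) - Δ_1) = 1.
Solving: M_0 = -2, M_1 = 1/3, M_2 = 0.

-2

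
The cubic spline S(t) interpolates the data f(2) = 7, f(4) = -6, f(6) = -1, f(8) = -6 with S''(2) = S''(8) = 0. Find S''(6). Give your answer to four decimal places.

-5.8000

Put M_i = S'' at the i-th knot. Here h = (2, 2, 2) and Δ = (-13/2, 5/2, -5/2), so the interior equations h_(i-1)·M_(i-1) + 2(h_(i-1)+h_i)·M_i + h_i·M_(i+1) = 6(Δ_i − Δ_(i-1)) read
  2·M_0 + 8·M_1 + 2·M_2 = 6(Δ_1 - Δ_0) = 54
  2·M_1 + 8·M_2 + 2·M_3 = 6(Δ_2 - Δ_1) = -30
Natural end conditions: M_0 = M_3 = 0.
Forward elimination and back-substitution give M_0 = 0, M_1 = 41/5, M_2 = -29/5, M_3 = 0.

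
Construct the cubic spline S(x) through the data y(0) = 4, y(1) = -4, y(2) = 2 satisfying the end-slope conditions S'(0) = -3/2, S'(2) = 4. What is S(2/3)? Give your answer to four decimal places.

-1.7222

Let M_i = S''(x_i). Step sizes h_i = 1, 1; slopes of the chords Δ_i = (y_(i+1) - y_i)/h_i = -8, 6.
  1·M_0 + 4·M_1 + 1·M_2 = 6(Δ_1 - Δ_0) = 84
Clamped end conditions give two more equations: 2h_0·M_0 + h_0·M_1 = 6(Δ_0 - S'(0)) = -39 and h_1·M_1 + 2h_1·M_2 = 6(S'(2) - Δ_1) = -12.
Hence M_0 = -151/4, M_1 = 73/2, M_2 = -97/4.
On [0, 1], S(x) = 4 - 3/2·x - 151/8·x² + 99/8·x³.
With x = 2/3: S(2/3) = -31/18.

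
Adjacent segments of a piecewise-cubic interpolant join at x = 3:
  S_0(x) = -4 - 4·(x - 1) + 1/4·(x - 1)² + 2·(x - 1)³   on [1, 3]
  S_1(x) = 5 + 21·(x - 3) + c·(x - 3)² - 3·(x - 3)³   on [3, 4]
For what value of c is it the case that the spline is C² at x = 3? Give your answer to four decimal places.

12.2500

S_0''(x) = 1/2 + 12·(x - 1), so S_0''(3) = 49/2. On the right, S_1''(3) = 2c, so c = 49/4.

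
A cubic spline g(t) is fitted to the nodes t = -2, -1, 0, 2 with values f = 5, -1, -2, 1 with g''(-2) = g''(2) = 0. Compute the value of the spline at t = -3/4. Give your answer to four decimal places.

With M_i denoting the second derivative at x_i, h_i = 1, 1, 2, and Δ_i = (y_(i+1) − y_i)/h_i = -6, -1, 3/2:
  1·M_0 + 4·M_1 + 1·M_2 = 6(Δ_1 - Δ_0) = 30
  1·M_1 + 6·M_2 + 2·M_3 = 6(Δ_2 - Δ_1) = 15
Natural end conditions: M_0 = M_3 = 0.
Solving: M_0 = 0, M_1 = 165/23, M_2 = 30/23, M_3 = 0.
On [-1, 0], g(t) = -1 - 83/23·(t + 1) + 165/46·(t + 1)² - 45/46·(t + 1)³.
With (t + 1) = 1/4: g(-3/4) = -4985/2944.

-1.6933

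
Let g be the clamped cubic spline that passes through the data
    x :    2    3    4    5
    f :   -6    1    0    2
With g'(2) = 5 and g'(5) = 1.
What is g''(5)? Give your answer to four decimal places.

Write M_i for g''(x_i). With h_i = 1, 1, 1 and divided differences Δ_i = 7, -1, 2, the continuity of g' gives the tridiagonal system
  1·M_0 + 4·M_1 + 1·M_2 = 6(Δ_1 - Δ_0) = -48
  1·M_1 + 4·M_2 + 1·M_3 = 6(Δ_2 - Δ_1) = 18
Clamped end conditions give two more equations: 2h_0·M_0 + h_0·M_1 = 6(Δ_0 - g'(2)) = 12 and h_2·M_2 + 2h_2·M_3 = 6(g'(5) - Δ_2) = -6.
Hence M_0 = 46/3, M_1 = -56/3, M_2 = 34/3, M_3 = -26/3.

-8.6667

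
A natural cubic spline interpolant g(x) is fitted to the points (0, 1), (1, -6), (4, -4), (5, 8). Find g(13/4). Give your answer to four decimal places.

-9.1815

Write m_i for g''(x_i). With h_i = 1, 3, 1 and divided differences Δ_i = -7, 2/3, 12, the continuity of g' gives the tridiagonal system
  1·m_0 + 8·m_1 + 3·m_2 = 6(Δ_1 - Δ_0) = 46
  3·m_1 + 8·m_2 + 1·m_3 = 6(Δ_2 - Δ_1) = 68
Natural end conditions: m_0 = m_3 = 0.
Forward elimination and back-substitution give m_0 = 0, m_1 = 164/55, m_2 = 406/55, m_3 = 0.
On [1, 4], g(x) = -6 - 991/165·(x - 1) + 82/55·(x - 1)² + 11/45·(x - 1)³.
With (x - 1) = 9/4: g(13/4) = -32319/3520.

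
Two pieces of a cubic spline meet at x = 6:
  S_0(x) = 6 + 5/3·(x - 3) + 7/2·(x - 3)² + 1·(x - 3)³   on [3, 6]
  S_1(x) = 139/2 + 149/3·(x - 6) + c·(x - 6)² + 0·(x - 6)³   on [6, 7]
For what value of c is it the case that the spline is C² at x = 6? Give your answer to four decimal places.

S_0''(x) = 7 + 6·(x - 3), so S_0''(6) = 25. On the right, S_1''(6) = 2c, so c = 25/2.

12.5000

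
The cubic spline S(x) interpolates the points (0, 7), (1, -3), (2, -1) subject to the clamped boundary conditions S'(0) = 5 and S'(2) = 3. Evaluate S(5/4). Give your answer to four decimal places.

-3.9531

With σ_i denoting the second derivative at x_i, h_i = 1, 1, and Δ_i = (y_(i+1) − y_i)/h_i = -10, 2:
  1·σ_0 + 4·σ_1 + 1·σ_2 = 6(Δ_1 - Δ_0) = 72
Clamped end conditions give two more equations: 2h_0·σ_0 + h_0·σ_1 = 6(Δ_0 - S'(0)) = -90 and h_1·σ_1 + 2h_1·σ_2 = 6(S'(2) - Δ_1) = 6.
Solving: σ_0 = -64, σ_1 = 38, σ_2 = -16.
On [1, 2], S(x) = -3 - 8·(x - 1) + 19·(x - 1)² - 9·(x - 1)³.
With (x - 1) = 1/4: S(5/4) = -253/64.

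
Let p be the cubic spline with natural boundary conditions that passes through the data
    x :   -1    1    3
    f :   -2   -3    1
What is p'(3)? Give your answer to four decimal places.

Put M_i = p'' at the i-th knot. Here h = (2, 2) and Δ = (-1/2, 2), so the interior equations h_(i-1)·M_(i-1) + 2(h_(i-1)+h_i)·M_i + h_i·M_(i+1) = 6(Δ_i − Δ_(i-1)) read
  2·M_0 + 8·M_1 + 2·M_2 = 6(Δ_1 - Δ_0) = 15
Natural end conditions: M_0 = M_2 = 0.
Solving the tridiagonal system: M_0 = 0, M_1 = 15/8, M_2 = 0.
On [1, 3], p'(x) = b_1 + 2c_1·(x - 1) + 3d_1·(x - 1)² with b_1 = Δ_1 - h_1(2M_1 + M_2)/6 = 3/4, c_1 = M_1/2 = 15/16, d_1 = (M_2 - M_1)/(6h_1) = -5/32. So p'(3) = 21/8.

2.6250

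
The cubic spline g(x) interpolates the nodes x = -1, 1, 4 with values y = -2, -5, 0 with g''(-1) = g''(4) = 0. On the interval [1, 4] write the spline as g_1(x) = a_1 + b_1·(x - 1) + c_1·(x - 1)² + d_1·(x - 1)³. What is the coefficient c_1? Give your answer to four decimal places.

0.9500

Let σ_i = g''(x_i). Step sizes h_i = 2, 3; slopes of the chords Δ_i = (y_(i+1) - y_i)/h_i = -3/2, 5/3.
  2·σ_0 + 10·σ_1 + 3·σ_2 = 6(Δ_1 - Δ_0) = 19
Natural end conditions: σ_0 = σ_2 = 0.
Solving: σ_0 = 0, σ_1 = 19/10, σ_2 = 0.
On [1, 4], with g_1(x) = a_1 + b_1·(x - 1) + c_1·(x - 1)² + d_1·(x - 1)³: c_1 = σ_1/2 = 19/20, d_1 = (σ_2 - σ_1)/(6h_1) = -19/180, b_1 = Δ_1 - h_1(2σ_1 + σ_2)/6 = -7/30.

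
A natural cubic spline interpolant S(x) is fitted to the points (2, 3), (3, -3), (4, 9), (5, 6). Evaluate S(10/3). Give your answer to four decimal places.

0.3926

Let σ_i = S''(x_i). Step sizes h_i = 1, 1, 1; slopes of the chords Δ_i = (y_(i+1) - y_i)/h_i = -6, 12, -3.
  1·σ_0 + 4·σ_1 + 1·σ_2 = 6(Δ_1 - Δ_0) = 108
  1·σ_1 + 4·σ_2 + 1·σ_3 = 6(Δ_2 - Δ_1) = -90
Natural end conditions: σ_0 = σ_3 = 0.
Hence σ_0 = 0, σ_1 = 174/5, σ_2 = -156/5, σ_3 = 0.
On [3, 4], S(x) = -3 + 28/5·(x - 3) + 87/5·(x - 3)² - 11·(x - 3)³.
With (x - 3) = 1/3: S(10/3) = 53/135.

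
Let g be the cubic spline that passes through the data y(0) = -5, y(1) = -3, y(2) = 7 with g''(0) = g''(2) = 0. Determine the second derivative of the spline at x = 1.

12

Let M_i = g''(x_i). Step sizes h_i = 1, 1; slopes of the chords Δ_i = (y_(i+1) - y_i)/h_i = 2, 10.
  1·M_0 + 4·M_1 + 1·M_2 = 6(Δ_1 - Δ_0) = 48
Natural end conditions: M_0 = M_2 = 0.
Hence M_0 = 0, M_1 = 12, M_2 = 0.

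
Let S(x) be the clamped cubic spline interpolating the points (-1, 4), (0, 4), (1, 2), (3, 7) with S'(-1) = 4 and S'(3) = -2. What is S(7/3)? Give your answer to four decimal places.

6.3636

Put σ_i = S'' at the i-th knot. Here h = (1, 1, 2) and Δ = (0, -2, 5/2), so the interior equations h_(i-1)·σ_(i-1) + 2(h_(i-1)+h_i)·σ_i + h_i·σ_(i+1) = 6(Δ_i − Δ_(i-1)) read
  1·σ_0 + 4·σ_1 + 1·σ_2 = 6(Δ_1 - Δ_0) = -12
  1·σ_1 + 6·σ_2 + 2·σ_3 = 6(Δ_2 - Δ_1) = 27
Clamped end conditions give two more equations: 2h_0·σ_0 + h_0·σ_1 = 6(Δ_0 - S'(-1)) = -24 and h_2·σ_2 + 2h_2·σ_3 = 6(S'(3) - Δ_2) = -27.
Forward elimination and back-substitution give σ_0 = -237/22, σ_1 = -27/11, σ_2 = 189/22, σ_3 = -243/22.
On [1, 3], S(x) = 2 + 5/11·(x - 1) + 189/44·(x - 1)² - 18/11·(x - 1)³.
With (x - 1) = 4/3: S(7/3) = 70/11.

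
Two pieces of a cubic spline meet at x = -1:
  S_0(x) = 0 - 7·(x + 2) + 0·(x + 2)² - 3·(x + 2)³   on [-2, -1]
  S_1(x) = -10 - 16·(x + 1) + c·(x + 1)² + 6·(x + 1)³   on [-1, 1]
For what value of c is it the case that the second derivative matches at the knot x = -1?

-9

S_0''(x) = 0 - 18·(x + 2), so S_0''(-1) = -18. On the right, S_1''(-1) = 2c, so c = -9.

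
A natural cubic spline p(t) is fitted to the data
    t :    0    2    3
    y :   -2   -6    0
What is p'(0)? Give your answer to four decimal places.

Let m_i = p''(x_i). Step sizes h_i = 2, 1; slopes of the chords Δ_i = (y_(i+1) - y_i)/h_i = -2, 6.
  2·m_0 + 6·m_1 + 1·m_2 = 6(Δ_1 - Δ_0) = 48
Natural end conditions: m_0 = m_2 = 0.
Forward elimination and back-substitution give m_0 = 0, m_1 = 8, m_2 = 0.
On [0, 2], p'(t) = b_0 + 2c_0·t + 3d_0·t² with b_0 = Δ_0 - h_0(2m_0 + m_1)/6 = -14/3, c_0 = m_0/2 = 0, d_0 = (m_1 - m_0)/(6h_0) = 2/3. So p'(0) = -14/3.

-4.6667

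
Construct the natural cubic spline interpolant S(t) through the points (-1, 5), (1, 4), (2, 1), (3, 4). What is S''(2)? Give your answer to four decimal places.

With M_i denoting the second derivative at x_i, h_i = 2, 1, 1, and Δ_i = (y_(i+1) − y_i)/h_i = -1/2, -3, 3:
  2·M_0 + 6·M_1 + 1·M_2 = 6(Δ_1 - Δ_0) = -15
  1·M_1 + 4·M_2 + 1·M_3 = 6(Δ_2 - Δ_1) = 36
Natural end conditions: M_0 = M_3 = 0.
Solving: M_0 = 0, M_1 = -96/23, M_2 = 231/23, M_3 = 0.

10.0435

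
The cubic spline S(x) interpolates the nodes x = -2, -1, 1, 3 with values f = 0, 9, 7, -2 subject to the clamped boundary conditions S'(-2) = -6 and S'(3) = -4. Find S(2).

Write M_i for S''(x_i). With h_i = 1, 2, 2 and divided differences Δ_i = 9, -1, -9/2, the continuity of S' gives the tridiagonal system
  1·M_0 + 6·M_1 + 2·M_2 = 6(Δ_1 - Δ_0) = -60
  2·M_1 + 8·M_2 + 2·M_3 = 6(Δ_2 - Δ_1) = -21
Clamped end conditions give two more equations: 2h_0·M_0 + h_0·M_1 = 6(Δ_0 - S'(-2)) = 90 and h_2·M_2 + 2h_2·M_3 = 6(S'(3) - Δ_2) = 3.
Solving the tridiagonal system: M_0 = 55, M_1 = -20, M_2 = 5/2, M_3 = -1/2.
On [1, 3], S(x) = 7 - 6·(x - 1) + 5/4·(x - 1)² - 1/4·(x - 1)³.
With (x - 1) = 1: S(2) = 2.

2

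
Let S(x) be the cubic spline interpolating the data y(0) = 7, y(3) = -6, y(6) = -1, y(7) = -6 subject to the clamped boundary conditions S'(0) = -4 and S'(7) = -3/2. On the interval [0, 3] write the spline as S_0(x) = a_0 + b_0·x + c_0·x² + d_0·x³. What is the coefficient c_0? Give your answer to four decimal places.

Put M_i = S'' at the i-th knot. Here h = (3, 3, 1) and Δ = (-13/3, 5/3, -5), so the interior equations h_(i-1)·M_(i-1) + 2(h_(i-1)+h_i)·M_i + h_i·M_(i+1) = 6(Δ_i − Δ_(i-1)) read
  3·M_0 + 12·M_1 + 3·M_2 = 6(Δ_1 - Δ_0) = 36
  3·M_1 + 8·M_2 + 1·M_3 = 6(Δ_2 - Δ_1) = -40
Clamped end conditions give two more equations: 2h_0·M_0 + h_0·M_1 = 6(Δ_0 - S'(0)) = -2 and h_2·M_2 + 2h_2·M_3 = 6(S'(7) - Δ_2) = 21.
Forward elimination and back-substitution give M_0 = -317/93, M_1 = 572/93, M_2 = -285/31, M_3 = 468/31.
On [0, 3], with S_0(x) = a_0 + b_0·x + c_0·x² + d_0·x³: c_0 = M_0/2 = -317/186, d_0 = (M_1 - M_0)/(6h_0) = 889/1674, b_0 = Δ_0 - h_0(2M_0 + M_1)/6 = -4.

-1.7043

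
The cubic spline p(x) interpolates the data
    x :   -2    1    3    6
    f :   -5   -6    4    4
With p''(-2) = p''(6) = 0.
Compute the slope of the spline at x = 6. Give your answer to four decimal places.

With M_i denoting the second derivative at x_i, h_i = 3, 2, 3, and Δ_i = (y_(i+1) − y_i)/h_i = -1/3, 5, 0:
  3·M_0 + 10·M_1 + 2·M_2 = 6(Δ_1 - Δ_0) = 32
  2·M_1 + 10·M_2 + 3·M_3 = 6(Δ_2 - Δ_1) = -30
Natural end conditions: M_0 = M_3 = 0.
Solving the tridiagonal system: M_0 = 0, M_1 = 95/24, M_2 = -91/24, M_3 = 0.
On [3, 6], p'(x) = b_2 + 2c_2·(x - 3) + 3d_2·(x - 3)² with b_2 = Δ_2 - h_2(2M_2 + M_3)/6 = 91/24, c_2 = M_2/2 = -91/48, d_2 = (M_3 - M_2)/(6h_2) = 91/432. So p'(6) = -91/48.

-1.8958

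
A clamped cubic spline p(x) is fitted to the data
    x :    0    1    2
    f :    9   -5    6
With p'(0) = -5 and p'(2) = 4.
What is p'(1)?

Write M_i for p''(x_i). With h_i = 1, 1 and divided differences Δ_i = -14, 11, the continuity of p' gives the tridiagonal system
  1·M_0 + 4·M_1 + 1·M_2 = 6(Δ_1 - Δ_0) = 150
Clamped end conditions give two more equations: 2h_0·M_0 + h_0·M_1 = 6(Δ_0 - p'(0)) = -54 and h_1·M_1 + 2h_1·M_2 = 6(p'(2) - Δ_1) = -42.
Solving the tridiagonal system: M_0 = -60, M_1 = 66, M_2 = -54.
On [1, 2], p'(x) = b_1 + 2c_1·(x - 1) + 3d_1·(x - 1)² with b_1 = Δ_1 - h_1(2M_1 + M_2)/6 = -2, c_1 = M_1/2 = 33, d_1 = (M_2 - M_1)/(6h_1) = -20. So p'(1) = -2.

-2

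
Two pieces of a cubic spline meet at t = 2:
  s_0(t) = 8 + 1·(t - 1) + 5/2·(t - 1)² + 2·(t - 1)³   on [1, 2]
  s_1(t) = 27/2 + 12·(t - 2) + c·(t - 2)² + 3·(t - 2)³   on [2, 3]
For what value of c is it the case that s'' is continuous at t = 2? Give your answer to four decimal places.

8.5000

s_0''(t) = 5 + 12·(t - 1), so s_0''(2) = 17. On the right, s_1''(2) = 2c, so c = 17/2.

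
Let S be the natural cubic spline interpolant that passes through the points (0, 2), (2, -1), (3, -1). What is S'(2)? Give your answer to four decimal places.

With σ_i denoting the second derivative at x_i, h_i = 2, 1, and Δ_i = (y_(i+1) − y_i)/h_i = -3/2, 0:
  2·σ_0 + 6·σ_1 + 1·σ_2 = 6(Δ_1 - Δ_0) = 9
Natural end conditions: σ_0 = σ_2 = 0.
Forward elimination and back-substitution give σ_0 = 0, σ_1 = 3/2, σ_2 = 0.
On [2, 3], S'(t) = b_1 + 2c_1·(t - 2) + 3d_1·(t - 2)² with b_1 = Δ_1 - h_1(2σ_1 + σ_2)/6 = -1/2, c_1 = σ_1/2 = 3/4, d_1 = (σ_2 - σ_1)/(6h_1) = -1/4. So S'(2) = -1/2.

-0.5000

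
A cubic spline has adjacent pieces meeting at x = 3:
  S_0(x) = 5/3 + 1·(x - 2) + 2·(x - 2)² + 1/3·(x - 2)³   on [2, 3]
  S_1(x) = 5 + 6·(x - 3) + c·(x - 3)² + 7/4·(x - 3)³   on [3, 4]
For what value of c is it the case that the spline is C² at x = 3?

3

S_0''(x) = 4 + 2·(x - 2), so S_0''(3) = 6. On the right, S_1''(3) = 2c, so c = 3.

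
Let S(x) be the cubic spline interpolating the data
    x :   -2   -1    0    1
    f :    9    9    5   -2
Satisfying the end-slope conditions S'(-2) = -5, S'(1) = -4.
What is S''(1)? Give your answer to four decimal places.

11.4667

Put M_i = S'' at the i-th knot. Here h = (1, 1, 1) and Δ = (0, -4, -7), so the interior equations h_(i-1)·M_(i-1) + 2(h_(i-1)+h_i)·M_i + h_i·M_(i+1) = 6(Δ_i − Δ_(i-1)) read
  1·M_0 + 4·M_1 + 1·M_2 = 6(Δ_1 - Δ_0) = -24
  1·M_1 + 4·M_2 + 1·M_3 = 6(Δ_2 - Δ_1) = -18
Clamped end conditions give two more equations: 2h_0·M_0 + h_0·M_1 = 6(Δ_0 - S'(-2)) = 30 and h_2·M_2 + 2h_2·M_3 = 6(S'(1) - Δ_2) = 18.
Forward elimination and back-substitution give M_0 = 298/15, M_1 = -146/15, M_2 = -74/15, M_3 = 172/15.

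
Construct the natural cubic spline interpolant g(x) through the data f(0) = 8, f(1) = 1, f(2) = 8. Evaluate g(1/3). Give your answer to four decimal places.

Write m_i for g''(x_i). With h_i = 1, 1 and divided differences Δ_i = -7, 7, the continuity of g' gives the tridiagonal system
  1·m_0 + 4·m_1 + 1·m_2 = 6(Δ_1 - Δ_0) = 84
Natural end conditions: m_0 = m_2 = 0.
Forward elimination and back-substitution give m_0 = 0, m_1 = 21, m_2 = 0.
On [0, 1], g(x) = 8 - 21/2·x + 0·x² + 7/2·x³.
With x = 1/3: g(1/3) = 125/27.

4.6296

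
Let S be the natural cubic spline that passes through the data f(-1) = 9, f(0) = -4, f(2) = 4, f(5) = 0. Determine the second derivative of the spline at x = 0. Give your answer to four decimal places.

19.3571

Write M_i for S''(x_i). With h_i = 1, 2, 3 and divided differences Δ_i = -13, 4, -4/3, the continuity of S' gives the tridiagonal system
  1·M_0 + 6·M_1 + 2·M_2 = 6(Δ_1 - Δ_0) = 102
  2·M_1 + 10·M_2 + 3·M_3 = 6(Δ_2 - Δ_1) = -32
Natural end conditions: M_0 = M_3 = 0.
Forward elimination and back-substitution give M_0 = 0, M_1 = 271/14, M_2 = -99/14, M_3 = 0.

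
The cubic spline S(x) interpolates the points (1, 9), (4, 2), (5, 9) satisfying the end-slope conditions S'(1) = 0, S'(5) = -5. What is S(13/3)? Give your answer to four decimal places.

5.5000

Let M_i = S''(x_i). Step sizes h_i = 3, 1; slopes of the chords Δ_i = (y_(i+1) - y_i)/h_i = -7/3, 7.
  3·M_0 + 8·M_1 + 1·M_2 = 6(Δ_1 - Δ_0) = 56
Clamped end conditions give two more equations: 2h_0·M_0 + h_0·M_1 = 6(Δ_0 - S'(1)) = -14 and h_1·M_1 + 2h_1·M_2 = 6(S'(5) - Δ_1) = -72.
Hence M_0 = -127/12, M_1 = 33/2, M_2 = -177/4.
On [4, 5], S(x) = 2 + 71/8·(x - 4) + 33/4·(x - 4)² - 81/8·(x - 4)³.
With (x - 4) = 1/3: S(13/3) = 11/2.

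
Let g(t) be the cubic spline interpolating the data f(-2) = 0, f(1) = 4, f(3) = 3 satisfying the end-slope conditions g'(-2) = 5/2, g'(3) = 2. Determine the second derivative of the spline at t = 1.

-2

With σ_i denoting the second derivative at x_i, h_i = 3, 2, and Δ_i = (y_(i+1) − y_i)/h_i = 4/3, -1/2:
  3·σ_0 + 10·σ_1 + 2·σ_2 = 6(Δ_1 - Δ_0) = -11
Clamped end conditions give two more equations: 2h_0·σ_0 + h_0·σ_1 = 6(Δ_0 - g'(-2)) = -7 and h_1·σ_1 + 2h_1·σ_2 = 6(g'(3) - Δ_1) = 15.
Solving the tridiagonal system: σ_0 = -1/6, σ_1 = -2, σ_2 = 19/4.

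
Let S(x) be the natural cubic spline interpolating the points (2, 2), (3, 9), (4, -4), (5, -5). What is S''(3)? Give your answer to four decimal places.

-36.8000

Let M_i = S''(x_i). Step sizes h_i = 1, 1, 1; slopes of the chords Δ_i = (y_(i+1) - y_i)/h_i = 7, -13, -1.
  1·M_0 + 4·M_1 + 1·M_2 = 6(Δ_1 - Δ_0) = -120
  1·M_1 + 4·M_2 + 1·M_3 = 6(Δ_2 - Δ_1) = 72
Natural end conditions: M_0 = M_3 = 0.
Hence M_0 = 0, M_1 = -184/5, M_2 = 136/5, M_3 = 0.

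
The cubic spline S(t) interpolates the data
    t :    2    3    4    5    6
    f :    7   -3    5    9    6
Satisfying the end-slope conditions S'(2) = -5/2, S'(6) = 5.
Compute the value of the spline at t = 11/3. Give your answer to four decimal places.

1.0813

Write m_i for S''(x_i). With h_i = 1, 1, 1, 1 and divided differences Δ_i = -10, 8, 4, -3, the continuity of S' gives the tridiagonal system
  1·m_0 + 4·m_1 + 1·m_2 = 6(Δ_1 - Δ_0) = 108
  1·m_1 + 4·m_2 + 1·m_3 = 6(Δ_2 - Δ_1) = -24
  1·m_2 + 4·m_3 + 1·m_4 = 6(Δ_3 - Δ_2) = -42
Clamped end conditions give two more equations: 2h_0·m_0 + h_0·m_1 = 6(Δ_0 - S'(2)) = -45 and h_3·m_3 + 2h_3·m_4 = 6(S'(6) - Δ_3) = 48.
Solving: m_0 = -2403/56, m_1 = 1143/28, m_2 = -99/8, m_3 = -429/28, m_4 = 1773/56.
On [3, 4], S(t) = -3 - 397/112·(t - 3) + 1143/56·(t - 3)² - 993/112·(t - 3)³.
With (t - 3) = 2/3: S(11/3) = 545/504.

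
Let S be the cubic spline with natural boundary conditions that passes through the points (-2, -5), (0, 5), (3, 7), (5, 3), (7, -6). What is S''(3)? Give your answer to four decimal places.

Put M_i = S'' at the i-th knot. Here h = (2, 3, 2, 2) and Δ = (5, 2/3, -2, -9/2), so the interior equations h_(i-1)·M_(i-1) + 2(h_(i-1)+h_i)·M_i + h_i·M_(i+1) = 6(Δ_i − Δ_(i-1)) read
  2·M_0 + 10·M_1 + 3·M_2 = 6(Δ_1 - Δ_0) = -26
  3·M_1 + 10·M_2 + 2·M_3 = 6(Δ_2 - Δ_1) = -16
  2·M_2 + 8·M_3 + 2·M_4 = 6(Δ_3 - Δ_2) = -15
Natural end conditions: M_0 = M_4 = 0.
Forward elimination and back-substitution give M_0 = 0, M_1 = -841/344, M_2 = -89/172, M_3 = -1201/688, M_4 = 0.

-0.5174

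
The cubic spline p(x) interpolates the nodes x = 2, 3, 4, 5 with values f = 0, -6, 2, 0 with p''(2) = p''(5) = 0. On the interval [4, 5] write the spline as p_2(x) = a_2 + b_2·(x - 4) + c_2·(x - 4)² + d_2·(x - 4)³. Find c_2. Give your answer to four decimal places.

Put σ_i = p'' at the i-th knot. Here h = (1, 1, 1) and Δ = (-6, 8, -2), so the interior equations h_(i-1)·σ_(i-1) + 2(h_(i-1)+h_i)·σ_i + h_i·σ_(i+1) = 6(Δ_i − Δ_(i-1)) read
  1·σ_0 + 4·σ_1 + 1·σ_2 = 6(Δ_1 - Δ_0) = 84
  1·σ_1 + 4·σ_2 + 1·σ_3 = 6(Δ_2 - Δ_1) = -60
Natural end conditions: σ_0 = σ_3 = 0.
Solving: σ_0 = 0, σ_1 = 132/5, σ_2 = -108/5, σ_3 = 0.
On [4, 5], with p_2(x) = a_2 + b_2·(x - 4) + c_2·(x - 4)² + d_2·(x - 4)³: c_2 = σ_2/2 = -54/5, d_2 = (σ_3 - σ_2)/(6h_2) = 18/5, b_2 = Δ_2 - h_2(2σ_2 + σ_3)/6 = 26/5.

-10.8000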